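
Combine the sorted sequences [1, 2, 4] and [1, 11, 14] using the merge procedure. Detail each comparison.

Merging process:

Compare 1 vs 1: take 1 from left. Merged: [1]
Compare 2 vs 1: take 1 from right. Merged: [1, 1]
Compare 2 vs 11: take 2 from left. Merged: [1, 1, 2]
Compare 4 vs 11: take 4 from left. Merged: [1, 1, 2, 4]
Append remaining from right: [11, 14]. Merged: [1, 1, 2, 4, 11, 14]

Final merged array: [1, 1, 2, 4, 11, 14]
Total comparisons: 4

The merged array is [1, 1, 2, 4, 11, 14], requiring 4 comparisons. The merge step runs in O(n) time where n is the total number of elements.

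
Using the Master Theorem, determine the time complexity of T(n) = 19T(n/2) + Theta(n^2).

Master Theorem for T(n) = 19T(n/2) + O(n^2):

a = 19, b = 2, c = 2
log_b(a) = log_2(19) = 4.2479

Case 1: c = 2 < log_2(19) = 4.2479
T(n) = O(n^(log_2 19))

For T(n) = 19T(n/2) + O(n^2): log_2(19) = 4.2479. This is Case 1 of the Master Theorem (c < log_b(a), work dominated by leaves), giving O(n^(log_2 19)).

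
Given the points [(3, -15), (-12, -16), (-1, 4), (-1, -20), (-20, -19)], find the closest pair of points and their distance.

Computing all pairwise distances among 5 points:

d((3, -15), (-12, -16)) = 15.0333
d((3, -15), (-1, 4)) = 19.4165
d((3, -15), (-1, -20)) = 6.4031 <-- minimum
d((3, -15), (-20, -19)) = 23.3452
d((-12, -16), (-1, 4)) = 22.8254
d((-12, -16), (-1, -20)) = 11.7047
d((-12, -16), (-20, -19)) = 8.544
d((-1, 4), (-1, -20)) = 24.0
d((-1, 4), (-20, -19)) = 29.8329
d((-1, -20), (-20, -19)) = 19.0263

Closest pair: (3, -15) and (-1, -20) with distance 6.4031

The closest pair is (3, -15) and (-1, -20) with Euclidean distance 6.4031. For 5 points, brute-force pairwise comparison is shown above. For large n, the divide-and-conquer algorithm (sort by x, recurse on halves, check the dividing strip) achieves O(n log n).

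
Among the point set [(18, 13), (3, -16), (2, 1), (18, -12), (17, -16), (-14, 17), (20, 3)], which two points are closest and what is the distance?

Computing all pairwise distances among 7 points:

d((18, 13), (3, -16)) = 32.6497
d((18, 13), (2, 1)) = 20.0
d((18, 13), (18, -12)) = 25.0
d((18, 13), (17, -16)) = 29.0172
d((18, 13), (-14, 17)) = 32.249
d((18, 13), (20, 3)) = 10.198
d((3, -16), (2, 1)) = 17.0294
d((3, -16), (18, -12)) = 15.5242
d((3, -16), (17, -16)) = 14.0
d((3, -16), (-14, 17)) = 37.1214
d((3, -16), (20, 3)) = 25.4951
d((2, 1), (18, -12)) = 20.6155
d((2, 1), (17, -16)) = 22.6716
d((2, 1), (-14, 17)) = 22.6274
d((2, 1), (20, 3)) = 18.1108
d((18, -12), (17, -16)) = 4.1231 <-- minimum
d((18, -12), (-14, 17)) = 43.1856
d((18, -12), (20, 3)) = 15.1327
d((17, -16), (-14, 17)) = 45.2769
d((17, -16), (20, 3)) = 19.2354
d((-14, 17), (20, 3)) = 36.7696

Closest pair: (18, -12) and (17, -16) with distance 4.1231

The closest pair is (18, -12) and (17, -16) with Euclidean distance 4.1231. For 7 points, brute-force pairwise comparison is shown above. For large n, the divide-and-conquer algorithm (sort by x, recurse on halves, check the dividing strip) achieves O(n log n).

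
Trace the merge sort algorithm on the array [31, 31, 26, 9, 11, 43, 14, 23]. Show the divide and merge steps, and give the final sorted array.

Merge sort trace:

Split: [31, 31, 26, 9, 11, 43, 14, 23] -> [31, 31, 26, 9] and [11, 43, 14, 23]
  Split: [31, 31, 26, 9] -> [31, 31] and [26, 9]
    Split: [31, 31] -> [31] and [31]
    Merge: [31] + [31] -> [31, 31]
    Split: [26, 9] -> [26] and [9]
    Merge: [26] + [9] -> [9, 26]
  Merge: [31, 31] + [9, 26] -> [9, 26, 31, 31]
  Split: [11, 43, 14, 23] -> [11, 43] and [14, 23]
    Split: [11, 43] -> [11] and [43]
    Merge: [11] + [43] -> [11, 43]
    Split: [14, 23] -> [14] and [23]
    Merge: [14] + [23] -> [14, 23]
  Merge: [11, 43] + [14, 23] -> [11, 14, 23, 43]
Merge: [9, 26, 31, 31] + [11, 14, 23, 43] -> [9, 11, 14, 23, 26, 31, 31, 43]

Final sorted array: [9, 11, 14, 23, 26, 31, 31, 43]

The merge sort proceeds by recursively splitting the array and merging sorted halves.
After all merges, the sorted array is [9, 11, 14, 23, 26, 31, 31, 43].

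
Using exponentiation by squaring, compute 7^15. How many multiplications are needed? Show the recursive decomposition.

Computing 7^15 by squaring (build up from 7^1; each line after the first costs one multiplication):

7^1 = 7
7^2 = (7^1)^2 = 7^2 = 49
7^3 = 7 * 7^2 = 7 * 49 = 343
7^6 = (7^3)^2 = 343^2 = 117649
7^7 = 7 * 7^6 = 7 * 117649 = 823543
7^14 = (7^7)^2 = 823543^2 = 678223072849
7^15 = 7 * 7^14 = 7 * 678223072849 = 4747561509943

Result: 4747561509943
Multiplications needed: 6 (6 lines after 7^1)

7^15 = 4747561509943. Using exponentiation by squaring, this requires 6 multiplications. The key idea: if the exponent is even, square the half-power; if odd, multiply by the base once.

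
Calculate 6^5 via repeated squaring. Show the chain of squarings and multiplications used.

Computing 6^5 by squaring (build up from 6^1; each line after the first costs one multiplication):

6^1 = 6
6^2 = (6^1)^2 = 6^2 = 36
6^4 = (6^2)^2 = 36^2 = 1296
6^5 = 6 * 6^4 = 6 * 1296 = 7776

Result: 7776
Multiplications needed: 3 (3 lines after 6^1)

6^5 = 7776. Using exponentiation by squaring, this requires 3 multiplications. The key idea: if the exponent is even, square the half-power; if odd, multiply by the base once.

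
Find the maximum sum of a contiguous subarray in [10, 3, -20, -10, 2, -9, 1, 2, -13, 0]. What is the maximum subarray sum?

Using Kadane's algorithm on [10, 3, -20, -10, 2, -9, 1, 2, -13, 0]:

Scanning through the array:
Position 1 (value 3): max_ending_here = 13, max_so_far = 13
Position 2 (value -20): max_ending_here = -7, max_so_far = 13
Position 3 (value -10): max_ending_here = -10, max_so_far = 13
Position 4 (value 2): max_ending_here = 2, max_so_far = 13
Position 5 (value -9): max_ending_here = -7, max_so_far = 13
Position 6 (value 1): max_ending_here = 1, max_so_far = 13
Position 7 (value 2): max_ending_here = 3, max_so_far = 13
Position 8 (value -13): max_ending_here = -10, max_so_far = 13
Position 9 (value 0): max_ending_here = 0, max_so_far = 13

Maximum subarray: [10, 3]
Maximum sum: 13

The maximum subarray is [10, 3] with sum 13. This subarray runs from index 0 to index 1.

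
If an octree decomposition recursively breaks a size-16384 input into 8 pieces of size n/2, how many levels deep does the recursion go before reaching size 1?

For divide and conquer with division factor 2:

Problem sizes at each level:
Level 0: 16384
Level 1: 8192
Level 2: 4096
Level 3: 2048
Level 4: 1024
Level 5: 512
Level 6: 256
Level 7: 128
Level 8: 64
Level 9: 32
Level 10: 16
Level 11: 8
Level 12: 4
Level 13: 2
Level 14: 1

The root is level 0 and the size-1 base case is level 14 (the tree spans levels 0 through 14, i.e. 15 levels counting the root), so the depth is the number of divisions: log_2(16384) = 14

The recursion tree depth is log_2(16384) = 14. At each level, the problem size is divided by 2, so it takes 14 divisions to reduce to a base case of size 1. The algorithm makes 8 recursive calls at each level.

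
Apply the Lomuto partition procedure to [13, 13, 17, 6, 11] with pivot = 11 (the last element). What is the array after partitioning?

Lomuto partition with pivot = 11:

Initial array: [13, 13, 17, 6, 11]

arr[0]=13 > 11: no swap
arr[1]=13 > 11: no swap
arr[2]=17 > 11: no swap
arr[3]=6 <= 11: swap with position 0, array becomes [6, 13, 17, 13, 11]

Place pivot at position 1: [6, 11, 17, 13, 13]
Pivot position: 1

After partitioning with pivot 11, the array becomes [6, 11, 17, 13, 13]. The pivot is placed at index 1. All elements to the left of the pivot are <= 11, and all elements to the right are > 11.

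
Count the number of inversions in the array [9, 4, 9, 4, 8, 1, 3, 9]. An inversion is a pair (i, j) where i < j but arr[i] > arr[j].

Finding inversions in [9, 4, 9, 4, 8, 1, 3, 9]:

(0, 1): arr[0]=9 > arr[1]=4
(0, 3): arr[0]=9 > arr[3]=4
(0, 4): arr[0]=9 > arr[4]=8
(0, 5): arr[0]=9 > arr[5]=1
(0, 6): arr[0]=9 > arr[6]=3
(1, 5): arr[1]=4 > arr[5]=1
(1, 6): arr[1]=4 > arr[6]=3
(2, 3): arr[2]=9 > arr[3]=4
(2, 4): arr[2]=9 > arr[4]=8
(2, 5): arr[2]=9 > arr[5]=1
(2, 6): arr[2]=9 > arr[6]=3
(3, 5): arr[3]=4 > arr[5]=1
(3, 6): arr[3]=4 > arr[6]=3
(4, 5): arr[4]=8 > arr[5]=1
(4, 6): arr[4]=8 > arr[6]=3

Total inversions: 15

The array has 15 inversion(s): (0,1), (0,3), (0,4), (0,5), (0,6), (1,5), (1,6), (2,3), (2,4), (2,5), (2,6), (3,5), (3,6), (4,5), (4,6). Each pair (i,j) satisfies i < j and arr[i] > arr[j].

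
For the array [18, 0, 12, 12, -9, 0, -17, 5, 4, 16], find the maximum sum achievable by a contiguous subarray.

Using Kadane's algorithm on [18, 0, 12, 12, -9, 0, -17, 5, 4, 16]:

Scanning through the array:
Position 1 (value 0): max_ending_here = 18, max_so_far = 18
Position 2 (value 12): max_ending_here = 30, max_so_far = 30
Position 3 (value 12): max_ending_here = 42, max_so_far = 42
Position 4 (value -9): max_ending_here = 33, max_so_far = 42
Position 5 (value 0): max_ending_here = 33, max_so_far = 42
Position 6 (value -17): max_ending_here = 16, max_so_far = 42
Position 7 (value 5): max_ending_here = 21, max_so_far = 42
Position 8 (value 4): max_ending_here = 25, max_so_far = 42
Position 9 (value 16): max_ending_here = 41, max_so_far = 42

Maximum subarray: [18, 0, 12, 12]
Maximum sum: 42

The maximum subarray is [18, 0, 12, 12] with sum 42. This subarray runs from index 0 to index 3.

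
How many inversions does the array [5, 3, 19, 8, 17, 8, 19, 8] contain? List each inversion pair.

Finding inversions in [5, 3, 19, 8, 17, 8, 19, 8]:

(0, 1): arr[0]=5 > arr[1]=3
(2, 3): arr[2]=19 > arr[3]=8
(2, 4): arr[2]=19 > arr[4]=17
(2, 5): arr[2]=19 > arr[5]=8
(2, 7): arr[2]=19 > arr[7]=8
(4, 5): arr[4]=17 > arr[5]=8
(4, 7): arr[4]=17 > arr[7]=8
(6, 7): arr[6]=19 > arr[7]=8

Total inversions: 8

The array has 8 inversion(s): (0,1), (2,3), (2,4), (2,5), (2,7), (4,5), (4,7), (6,7). Each pair (i,j) satisfies i < j and arr[i] > arr[j].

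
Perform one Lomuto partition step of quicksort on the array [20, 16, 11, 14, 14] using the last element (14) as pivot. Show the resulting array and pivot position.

Lomuto partition with pivot = 14:

Initial array: [20, 16, 11, 14, 14]

arr[0]=20 > 14: no swap
arr[1]=16 > 14: no swap
arr[2]=11 <= 14: swap with position 0, array becomes [11, 16, 20, 14, 14]
arr[3]=14 <= 14: swap with position 1, array becomes [11, 14, 20, 16, 14]

Place pivot at position 2: [11, 14, 14, 16, 20]
Pivot position: 2

After partitioning with pivot 14, the array becomes [11, 14, 14, 16, 20]. The pivot is placed at index 2. All elements to the left of the pivot are <= 14, and all elements to the right are > 14.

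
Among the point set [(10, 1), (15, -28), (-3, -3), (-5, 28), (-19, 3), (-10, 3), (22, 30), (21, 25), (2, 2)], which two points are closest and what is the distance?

Computing all pairwise distances among 9 points:

d((10, 1), (15, -28)) = 29.4279
d((10, 1), (-3, -3)) = 13.6015
d((10, 1), (-5, 28)) = 30.8869
d((10, 1), (-19, 3)) = 29.0689
d((10, 1), (-10, 3)) = 20.0998
d((10, 1), (22, 30)) = 31.3847
d((10, 1), (21, 25)) = 26.4008
d((10, 1), (2, 2)) = 8.0623
d((15, -28), (-3, -3)) = 30.8058
d((15, -28), (-5, 28)) = 59.4643
d((15, -28), (-19, 3)) = 46.0109
d((15, -28), (-10, 3)) = 39.8246
d((15, -28), (22, 30)) = 58.4209
d((15, -28), (21, 25)) = 53.3385
d((15, -28), (2, 2)) = 32.6956
d((-3, -3), (-5, 28)) = 31.0644
d((-3, -3), (-19, 3)) = 17.088
d((-3, -3), (-10, 3)) = 9.2195
d((-3, -3), (22, 30)) = 41.4005
d((-3, -3), (21, 25)) = 36.8782
d((-3, -3), (2, 2)) = 7.0711
d((-5, 28), (-19, 3)) = 28.6531
d((-5, 28), (-10, 3)) = 25.4951
d((-5, 28), (22, 30)) = 27.074
d((-5, 28), (21, 25)) = 26.1725
d((-5, 28), (2, 2)) = 26.9258
d((-19, 3), (-10, 3)) = 9.0
d((-19, 3), (22, 30)) = 49.0918
d((-19, 3), (21, 25)) = 45.6508
d((-19, 3), (2, 2)) = 21.0238
d((-10, 3), (22, 30)) = 41.8688
d((-10, 3), (21, 25)) = 38.0132
d((-10, 3), (2, 2)) = 12.0416
d((22, 30), (21, 25)) = 5.099 <-- minimum
d((22, 30), (2, 2)) = 34.4093
d((21, 25), (2, 2)) = 29.8329

Closest pair: (22, 30) and (21, 25) with distance 5.099

The closest pair is (22, 30) and (21, 25) with Euclidean distance 5.099. For 9 points, brute-force pairwise comparison is shown above. For large n, the divide-and-conquer algorithm (sort by x, recurse on halves, check the dividing strip) achieves O(n log n).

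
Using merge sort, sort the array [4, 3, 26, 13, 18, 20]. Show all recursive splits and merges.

Merge sort trace:

Split: [4, 3, 26, 13, 18, 20] -> [4, 3, 26] and [13, 18, 20]
  Split: [4, 3, 26] -> [4] and [3, 26]
    Split: [3, 26] -> [3] and [26]
    Merge: [3] + [26] -> [3, 26]
  Merge: [4] + [3, 26] -> [3, 4, 26]
  Split: [13, 18, 20] -> [13] and [18, 20]
    Split: [18, 20] -> [18] and [20]
    Merge: [18] + [20] -> [18, 20]
  Merge: [13] + [18, 20] -> [13, 18, 20]
Merge: [3, 4, 26] + [13, 18, 20] -> [3, 4, 13, 18, 20, 26]

Final sorted array: [3, 4, 13, 18, 20, 26]

The merge sort proceeds by recursively splitting the array and merging sorted halves.
After all merges, the sorted array is [3, 4, 13, 18, 20, 26].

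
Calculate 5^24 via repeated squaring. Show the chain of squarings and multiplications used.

Computing 5^24 by squaring (build up from 5^1; each line after the first costs one multiplication):

5^1 = 5
5^2 = (5^1)^2 = 5^2 = 25
5^3 = 5 * 5^2 = 5 * 25 = 125
5^6 = (5^3)^2 = 125^2 = 15625
5^12 = (5^6)^2 = 15625^2 = 244140625
5^24 = (5^12)^2 = 244140625^2 = 59604644775390625

Result: 59604644775390625
Multiplications needed: 5 (5 lines after 5^1)

5^24 = 59604644775390625. Using exponentiation by squaring, this requires 5 multiplications. The key idea: if the exponent is even, square the half-power; if odd, multiply by the base once.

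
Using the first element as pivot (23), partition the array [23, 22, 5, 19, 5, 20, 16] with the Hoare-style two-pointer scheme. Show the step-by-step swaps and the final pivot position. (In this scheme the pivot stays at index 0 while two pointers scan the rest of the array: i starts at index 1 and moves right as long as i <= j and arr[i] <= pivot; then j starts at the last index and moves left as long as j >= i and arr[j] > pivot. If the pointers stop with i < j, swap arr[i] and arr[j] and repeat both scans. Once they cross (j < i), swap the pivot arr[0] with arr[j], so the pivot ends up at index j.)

Hoare-style two-pointer partition with pivot = 23:

Initial array: [23, 22, 5, 19, 5, 20, 16]

Pointers start at i = 1, j = 6.
i ends at 7, j ends at 6: the pointers have crossed (j < i), so scanning stops.

Swap pivot arr[0] with arr[6] to place pivot at position 6: [16, 22, 5, 19, 5, 20, 23]
Pivot position: 6

After partitioning with pivot 23, the array becomes [16, 22, 5, 19, 5, 20, 23]. The pivot is placed at index 6. All elements to the left of the pivot are <= 23, and all elements to the right are > 23.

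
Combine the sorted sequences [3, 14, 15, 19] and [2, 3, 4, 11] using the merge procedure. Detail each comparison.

Merging process:

Compare 3 vs 2: take 2 from right. Merged: [2]
Compare 3 vs 3: take 3 from left. Merged: [2, 3]
Compare 14 vs 3: take 3 from right. Merged: [2, 3, 3]
Compare 14 vs 4: take 4 from right. Merged: [2, 3, 3, 4]
Compare 14 vs 11: take 11 from right. Merged: [2, 3, 3, 4, 11]
Append remaining from left: [14, 15, 19]. Merged: [2, 3, 3, 4, 11, 14, 15, 19]

Final merged array: [2, 3, 3, 4, 11, 14, 15, 19]
Total comparisons: 5

The merged array is [2, 3, 3, 4, 11, 14, 15, 19], requiring 5 comparisons. The merge step runs in O(n) time where n is the total number of elements.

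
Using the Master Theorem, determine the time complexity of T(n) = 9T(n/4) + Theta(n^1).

Master Theorem for T(n) = 9T(n/4) + O(n^1):

a = 9, b = 4, c = 1
log_b(a) = log_4(9) = 1.5850

Case 1: c = 1 < log_4(9) = 1.5850
T(n) = O(n^(log_4 9))

For T(n) = 9T(n/4) + O(n^1): log_4(9) = 1.5850. This is Case 1 of the Master Theorem (c < log_b(a), work dominated by leaves), giving O(n^(log_4 9)).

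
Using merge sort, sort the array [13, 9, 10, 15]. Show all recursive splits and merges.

Merge sort trace:

Split: [13, 9, 10, 15] -> [13, 9] and [10, 15]
  Split: [13, 9] -> [13] and [9]
  Merge: [13] + [9] -> [9, 13]
  Split: [10, 15] -> [10] and [15]
  Merge: [10] + [15] -> [10, 15]
Merge: [9, 13] + [10, 15] -> [9, 10, 13, 15]

Final sorted array: [9, 10, 13, 15]

The merge sort proceeds by recursively splitting the array and merging sorted halves.
After all merges, the sorted array is [9, 10, 13, 15].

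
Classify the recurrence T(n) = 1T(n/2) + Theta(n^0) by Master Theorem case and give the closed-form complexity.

Master Theorem for T(n) = 1T(n/2) + O(n^0):

a = 1, b = 2, c = 0
log_b(a) = log_2(1) = 0.0000

Case 2: c = 0 = log_2(1) = 0.0000
T(n) = O(n^0 log n) = O(log n)

For T(n) = 1T(n/2) + O(n^0): log_2(1) = 0.0000. This is Case 2 of the Master Theorem (c = log_b(a), equal work at all levels), giving O(log n).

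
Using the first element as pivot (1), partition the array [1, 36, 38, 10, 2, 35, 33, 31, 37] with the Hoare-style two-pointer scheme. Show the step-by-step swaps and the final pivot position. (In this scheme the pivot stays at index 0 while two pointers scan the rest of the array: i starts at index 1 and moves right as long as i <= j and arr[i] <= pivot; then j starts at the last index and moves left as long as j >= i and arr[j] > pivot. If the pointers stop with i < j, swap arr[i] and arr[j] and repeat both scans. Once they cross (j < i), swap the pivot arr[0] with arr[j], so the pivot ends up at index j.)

Hoare-style two-pointer partition with pivot = 1:

Initial array: [1, 36, 38, 10, 2, 35, 33, 31, 37]

Pointers start at i = 1, j = 8.
i ends at 1, j ends at 0: the pointers have crossed (j < i), so scanning stops.

j = 0, so swapping arr[0] with arr[j] leaves the pivot at position 0: [1, 36, 38, 10, 2, 35, 33, 31, 37]
Pivot position: 0

After partitioning with pivot 1, the array becomes [1, 36, 38, 10, 2, 35, 33, 31, 37]. The pivot is placed at index 0. All elements to the left of the pivot are <= 1, and all elements to the right are > 1.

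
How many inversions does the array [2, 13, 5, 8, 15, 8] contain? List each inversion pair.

Finding inversions in [2, 13, 5, 8, 15, 8]:

(1, 2): arr[1]=13 > arr[2]=5
(1, 3): arr[1]=13 > arr[3]=8
(1, 5): arr[1]=13 > arr[5]=8
(4, 5): arr[4]=15 > arr[5]=8

Total inversions: 4

The array has 4 inversion(s): (1,2), (1,3), (1,5), (4,5). Each pair (i,j) satisfies i < j and arr[i] > arr[j].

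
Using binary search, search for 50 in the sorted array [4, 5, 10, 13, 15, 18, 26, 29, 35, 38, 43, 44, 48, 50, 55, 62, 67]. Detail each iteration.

Binary search for 50 in [4, 5, 10, 13, 15, 18, 26, 29, 35, 38, 43, 44, 48, 50, 55, 62, 67]:

lo=0, hi=16, mid=8, arr[mid]=35 -> 35 < 50, search right half
lo=9, hi=16, mid=12, arr[mid]=48 -> 48 < 50, search right half
lo=13, hi=16, mid=14, arr[mid]=55 -> 55 > 50, search left half
lo=13, hi=13, mid=13, arr[mid]=50 -> Found target at index 13!

Binary search finds 50 at index 13 after 4 comparisons. The search repeatedly halves the search space by comparing with the middle element.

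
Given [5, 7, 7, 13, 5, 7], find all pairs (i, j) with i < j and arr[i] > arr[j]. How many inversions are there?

Finding inversions in [5, 7, 7, 13, 5, 7]:

(1, 4): arr[1]=7 > arr[4]=5
(2, 4): arr[2]=7 > arr[4]=5
(3, 4): arr[3]=13 > arr[4]=5
(3, 5): arr[3]=13 > arr[5]=7

Total inversions: 4

The array has 4 inversion(s): (1,4), (2,4), (3,4), (3,5). Each pair (i,j) satisfies i < j and arr[i] > arr[j].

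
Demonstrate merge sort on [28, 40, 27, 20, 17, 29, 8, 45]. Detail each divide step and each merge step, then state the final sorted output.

Merge sort trace:

Split: [28, 40, 27, 20, 17, 29, 8, 45] -> [28, 40, 27, 20] and [17, 29, 8, 45]
  Split: [28, 40, 27, 20] -> [28, 40] and [27, 20]
    Split: [28, 40] -> [28] and [40]
    Merge: [28] + [40] -> [28, 40]
    Split: [27, 20] -> [27] and [20]
    Merge: [27] + [20] -> [20, 27]
  Merge: [28, 40] + [20, 27] -> [20, 27, 28, 40]
  Split: [17, 29, 8, 45] -> [17, 29] and [8, 45]
    Split: [17, 29] -> [17] and [29]
    Merge: [17] + [29] -> [17, 29]
    Split: [8, 45] -> [8] and [45]
    Merge: [8] + [45] -> [8, 45]
  Merge: [17, 29] + [8, 45] -> [8, 17, 29, 45]
Merge: [20, 27, 28, 40] + [8, 17, 29, 45] -> [8, 17, 20, 27, 28, 29, 40, 45]

Final sorted array: [8, 17, 20, 27, 28, 29, 40, 45]

The merge sort proceeds by recursively splitting the array and merging sorted halves.
After all merges, the sorted array is [8, 17, 20, 27, 28, 29, 40, 45].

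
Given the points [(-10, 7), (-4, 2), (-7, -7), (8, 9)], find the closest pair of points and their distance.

Computing all pairwise distances among 4 points:

d((-10, 7), (-4, 2)) = 7.8102 <-- minimum
d((-10, 7), (-7, -7)) = 14.3178
d((-10, 7), (8, 9)) = 18.1108
d((-4, 2), (-7, -7)) = 9.4868
d((-4, 2), (8, 9)) = 13.8924
d((-7, -7), (8, 9)) = 21.9317

Closest pair: (-10, 7) and (-4, 2) with distance 7.8102

The closest pair is (-10, 7) and (-4, 2) with Euclidean distance 7.8102. For 4 points, brute-force pairwise comparison is shown above. For large n, the divide-and-conquer algorithm (sort by x, recurse on halves, check the dividing strip) achieves O(n log n).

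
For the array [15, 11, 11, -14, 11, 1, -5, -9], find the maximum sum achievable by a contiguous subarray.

Using Kadane's algorithm on [15, 11, 11, -14, 11, 1, -5, -9]:

Scanning through the array:
Position 1 (value 11): max_ending_here = 26, max_so_far = 26
Position 2 (value 11): max_ending_here = 37, max_so_far = 37
Position 3 (value -14): max_ending_here = 23, max_so_far = 37
Position 4 (value 11): max_ending_here = 34, max_so_far = 37
Position 5 (value 1): max_ending_here = 35, max_so_far = 37
Position 6 (value -5): max_ending_here = 30, max_so_far = 37
Position 7 (value -9): max_ending_here = 21, max_so_far = 37

Maximum subarray: [15, 11, 11]
Maximum sum: 37

The maximum subarray is [15, 11, 11] with sum 37. This subarray runs from index 0 to index 2.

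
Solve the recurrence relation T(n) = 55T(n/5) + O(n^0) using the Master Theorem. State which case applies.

Master Theorem for T(n) = 55T(n/5) + O(n^0):

a = 55, b = 5, c = 0
log_b(a) = log_5(55) = 2.4899

Case 1: c = 0 < log_5(55) = 2.4899
T(n) = O(n^(log_5 55))

For T(n) = 55T(n/5) + O(n^0): log_5(55) = 2.4899. This is Case 1 of the Master Theorem (c < log_b(a), work dominated by leaves), giving O(n^(log_5 55)).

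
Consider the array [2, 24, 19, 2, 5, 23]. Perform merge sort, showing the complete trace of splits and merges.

Merge sort trace:

Split: [2, 24, 19, 2, 5, 23] -> [2, 24, 19] and [2, 5, 23]
  Split: [2, 24, 19] -> [2] and [24, 19]
    Split: [24, 19] -> [24] and [19]
    Merge: [24] + [19] -> [19, 24]
  Merge: [2] + [19, 24] -> [2, 19, 24]
  Split: [2, 5, 23] -> [2] and [5, 23]
    Split: [5, 23] -> [5] and [23]
    Merge: [5] + [23] -> [5, 23]
  Merge: [2] + [5, 23] -> [2, 5, 23]
Merge: [2, 19, 24] + [2, 5, 23] -> [2, 2, 5, 19, 23, 24]

Final sorted array: [2, 2, 5, 19, 23, 24]

The merge sort proceeds by recursively splitting the array and merging sorted halves.
After all merges, the sorted array is [2, 2, 5, 19, 23, 24].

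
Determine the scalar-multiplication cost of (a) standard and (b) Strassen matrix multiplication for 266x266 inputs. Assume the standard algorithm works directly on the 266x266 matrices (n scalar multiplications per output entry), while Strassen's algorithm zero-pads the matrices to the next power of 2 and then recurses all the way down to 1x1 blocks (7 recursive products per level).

Matrix multiplication for 266x266 matrices:

Strassen's algorithm requires power-of-2 dimensions. Pad 266x266 to 512x512 (next power of 2).

Standard algorithm: 266^3 = 18821096 multiplications
Strassen's algorithm: 7^(log2(512)) = 7^9 = 40353607 multiplications
Difference: 18821096 - 40353607 = -21532511 (Strassen uses MORE here due to padding overhead — for small or just-over-power-of-2 n, padding can outweigh the per-level savings)

Standard: 18821096 multiplications (266^3). Strassen: 40353607 multiplications (7^9, after padding to 512x512). Strassen reduces 8 recursive multiplications to 7 at each level.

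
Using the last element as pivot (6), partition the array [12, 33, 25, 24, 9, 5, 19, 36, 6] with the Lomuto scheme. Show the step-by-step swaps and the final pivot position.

Lomuto partition with pivot = 6:

Initial array: [12, 33, 25, 24, 9, 5, 19, 36, 6]

arr[0]=12 > 6: no swap
arr[1]=33 > 6: no swap
arr[2]=25 > 6: no swap
arr[3]=24 > 6: no swap
arr[4]=9 > 6: no swap
arr[5]=5 <= 6: swap with position 0, array becomes [5, 33, 25, 24, 9, 12, 19, 36, 6]
arr[6]=19 > 6: no swap
arr[7]=36 > 6: no swap

Place pivot at position 1: [5, 6, 25, 24, 9, 12, 19, 36, 33]
Pivot position: 1

After partitioning with pivot 6, the array becomes [5, 6, 25, 24, 9, 12, 19, 36, 33]. The pivot is placed at index 1. All elements to the left of the pivot are <= 6, and all elements to the right are > 6.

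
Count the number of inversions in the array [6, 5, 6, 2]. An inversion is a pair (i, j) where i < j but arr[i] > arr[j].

Finding inversions in [6, 5, 6, 2]:

(0, 1): arr[0]=6 > arr[1]=5
(0, 3): arr[0]=6 > arr[3]=2
(1, 3): arr[1]=5 > arr[3]=2
(2, 3): arr[2]=6 > arr[3]=2

Total inversions: 4

The array has 4 inversion(s): (0,1), (0,3), (1,3), (2,3). Each pair (i,j) satisfies i < j and arr[i] > arr[j].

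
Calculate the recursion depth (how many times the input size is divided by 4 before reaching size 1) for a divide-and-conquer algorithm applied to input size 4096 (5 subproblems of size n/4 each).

For divide and conquer with division factor 4:

Problem sizes at each level:
Level 0: 4096
Level 1: 1024
Level 2: 256
Level 3: 64
Level 4: 16
Level 5: 4
Level 6: 1

The root is level 0 and the size-1 base case is level 6 (the tree spans levels 0 through 6, i.e. 7 levels counting the root), so the depth is the number of divisions: log_4(4096) = 6

The recursion tree depth is log_4(4096) = 6. At each level, the problem size is divided by 4, so it takes 6 divisions to reduce to a base case of size 1. The algorithm makes 5 recursive calls at each level.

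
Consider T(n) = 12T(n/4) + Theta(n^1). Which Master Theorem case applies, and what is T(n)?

Master Theorem for T(n) = 12T(n/4) + O(n^1):

a = 12, b = 4, c = 1
log_b(a) = log_4(12) = 1.7925

Case 1: c = 1 < log_4(12) = 1.7925
T(n) = O(n^(log_4 12))

For T(n) = 12T(n/4) + O(n^1): log_4(12) = 1.7925. This is Case 1 of the Master Theorem (c < log_b(a), work dominated by leaves), giving O(n^(log_4 12)).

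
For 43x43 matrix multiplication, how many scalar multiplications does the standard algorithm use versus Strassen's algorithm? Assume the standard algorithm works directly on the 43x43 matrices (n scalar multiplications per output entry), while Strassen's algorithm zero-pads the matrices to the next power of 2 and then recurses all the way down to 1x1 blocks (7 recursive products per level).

Matrix multiplication for 43x43 matrices:

Strassen's algorithm requires power-of-2 dimensions. Pad 43x43 to 64x64 (next power of 2).

Standard algorithm: 43^3 = 79507 multiplications
Strassen's algorithm: 7^(log2(64)) = 7^6 = 117649 multiplications
Difference: 79507 - 117649 = -38142 (Strassen uses MORE here due to padding overhead — for small or just-over-power-of-2 n, padding can outweigh the per-level savings)

Standard: 79507 multiplications (43^3). Strassen: 117649 multiplications (7^6, after padding to 64x64). Strassen reduces 8 recursive multiplications to 7 at each level.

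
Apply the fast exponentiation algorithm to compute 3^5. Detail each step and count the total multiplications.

Computing 3^5 by squaring (build up from 3^1; each line after the first costs one multiplication):

3^1 = 3
3^2 = (3^1)^2 = 3^2 = 9
3^4 = (3^2)^2 = 9^2 = 81
3^5 = 3 * 3^4 = 3 * 81 = 243

Result: 243
Multiplications needed: 3 (3 lines after 3^1)

3^5 = 243. Using exponentiation by squaring, this requires 3 multiplications. The key idea: if the exponent is even, square the half-power; if odd, multiply by the base once.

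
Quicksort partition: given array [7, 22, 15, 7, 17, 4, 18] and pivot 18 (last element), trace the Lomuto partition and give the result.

Lomuto partition with pivot = 18:

Initial array: [7, 22, 15, 7, 17, 4, 18]

arr[0]=7 <= 18: swap with position 0, array becomes [7, 22, 15, 7, 17, 4, 18]
arr[1]=22 > 18: no swap
arr[2]=15 <= 18: swap with position 1, array becomes [7, 15, 22, 7, 17, 4, 18]
arr[3]=7 <= 18: swap with position 2, array becomes [7, 15, 7, 22, 17, 4, 18]
arr[4]=17 <= 18: swap with position 3, array becomes [7, 15, 7, 17, 22, 4, 18]
arr[5]=4 <= 18: swap with position 4, array becomes [7, 15, 7, 17, 4, 22, 18]

Place pivot at position 5: [7, 15, 7, 17, 4, 18, 22]
Pivot position: 5

After partitioning with pivot 18, the array becomes [7, 15, 7, 17, 4, 18, 22]. The pivot is placed at index 5. All elements to the left of the pivot are <= 18, and all elements to the right are > 18.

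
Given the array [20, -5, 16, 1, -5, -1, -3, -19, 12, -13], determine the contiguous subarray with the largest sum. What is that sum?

Using Kadane's algorithm on [20, -5, 16, 1, -5, -1, -3, -19, 12, -13]:

Scanning through the array:
Position 1 (value -5): max_ending_here = 15, max_so_far = 20
Position 2 (value 16): max_ending_here = 31, max_so_far = 31
Position 3 (value 1): max_ending_here = 32, max_so_far = 32
Position 4 (value -5): max_ending_here = 27, max_so_far = 32
Position 5 (value -1): max_ending_here = 26, max_so_far = 32
Position 6 (value -3): max_ending_here = 23, max_so_far = 32
Position 7 (value -19): max_ending_here = 4, max_so_far = 32
Position 8 (value 12): max_ending_here = 16, max_so_far = 32
Position 9 (value -13): max_ending_here = 3, max_so_far = 32

Maximum subarray: [20, -5, 16, 1]
Maximum sum: 32

The maximum subarray is [20, -5, 16, 1] with sum 32. This subarray runs from index 0 to index 3.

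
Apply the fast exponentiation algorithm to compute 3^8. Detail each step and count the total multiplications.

Computing 3^8 by squaring (build up from 3^1; each line after the first costs one multiplication):

3^1 = 3
3^2 = (3^1)^2 = 3^2 = 9
3^4 = (3^2)^2 = 9^2 = 81
3^8 = (3^4)^2 = 81^2 = 6561

Result: 6561
Multiplications needed: 3 (3 lines after 3^1)

3^8 = 6561. Using exponentiation by squaring, this requires 3 multiplications. The key idea: if the exponent is even, square the half-power; if odd, multiply by the base once.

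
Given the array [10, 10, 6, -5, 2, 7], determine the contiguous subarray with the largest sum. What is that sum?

Using Kadane's algorithm on [10, 10, 6, -5, 2, 7]:

Scanning through the array:
Position 1 (value 10): max_ending_here = 20, max_so_far = 20
Position 2 (value 6): max_ending_here = 26, max_so_far = 26
Position 3 (value -5): max_ending_here = 21, max_so_far = 26
Position 4 (value 2): max_ending_here = 23, max_so_far = 26
Position 5 (value 7): max_ending_here = 30, max_so_far = 30

Maximum subarray: [10, 10, 6, -5, 2, 7]
Maximum sum: 30

The maximum subarray is [10, 10, 6, -5, 2, 7] with sum 30. This subarray runs from index 0 to index 5.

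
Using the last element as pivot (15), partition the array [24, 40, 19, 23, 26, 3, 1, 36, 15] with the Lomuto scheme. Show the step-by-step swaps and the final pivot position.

Lomuto partition with pivot = 15:

Initial array: [24, 40, 19, 23, 26, 3, 1, 36, 15]

arr[0]=24 > 15: no swap
arr[1]=40 > 15: no swap
arr[2]=19 > 15: no swap
arr[3]=23 > 15: no swap
arr[4]=26 > 15: no swap
arr[5]=3 <= 15: swap with position 0, array becomes [3, 40, 19, 23, 26, 24, 1, 36, 15]
arr[6]=1 <= 15: swap with position 1, array becomes [3, 1, 19, 23, 26, 24, 40, 36, 15]
arr[7]=36 > 15: no swap

Place pivot at position 2: [3, 1, 15, 23, 26, 24, 40, 36, 19]
Pivot position: 2

After partitioning with pivot 15, the array becomes [3, 1, 15, 23, 26, 24, 40, 36, 19]. The pivot is placed at index 2. All elements to the left of the pivot are <= 15, and all elements to the right are > 15.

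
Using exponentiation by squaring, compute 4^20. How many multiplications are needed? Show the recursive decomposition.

Computing 4^20 by squaring (build up from 4^1; each line after the first costs one multiplication):

4^1 = 4
4^2 = (4^1)^2 = 4^2 = 16
4^4 = (4^2)^2 = 16^2 = 256
4^5 = 4 * 4^4 = 4 * 256 = 1024
4^10 = (4^5)^2 = 1024^2 = 1048576
4^20 = (4^10)^2 = 1048576^2 = 1099511627776

Result: 1099511627776
Multiplications needed: 5 (5 lines after 4^1)

4^20 = 1099511627776. Using exponentiation by squaring, this requires 5 multiplications. The key idea: if the exponent is even, square the half-power; if odd, multiply by the base once.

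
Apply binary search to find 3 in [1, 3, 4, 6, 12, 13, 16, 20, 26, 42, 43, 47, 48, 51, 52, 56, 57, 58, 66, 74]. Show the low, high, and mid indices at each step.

Binary search for 3 in [1, 3, 4, 6, 12, 13, 16, 20, 26, 42, 43, 47, 48, 51, 52, 56, 57, 58, 66, 74]:

lo=0, hi=19, mid=9, arr[mid]=42 -> 42 > 3, search left half
lo=0, hi=8, mid=4, arr[mid]=12 -> 12 > 3, search left half
lo=0, hi=3, mid=1, arr[mid]=3 -> Found target at index 1!

Binary search finds 3 at index 1 after 3 comparisons. The search repeatedly halves the search space by comparing with the middle element.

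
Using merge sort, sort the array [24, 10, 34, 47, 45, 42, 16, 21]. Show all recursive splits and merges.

Merge sort trace:

Split: [24, 10, 34, 47, 45, 42, 16, 21] -> [24, 10, 34, 47] and [45, 42, 16, 21]
  Split: [24, 10, 34, 47] -> [24, 10] and [34, 47]
    Split: [24, 10] -> [24] and [10]
    Merge: [24] + [10] -> [10, 24]
    Split: [34, 47] -> [34] and [47]
    Merge: [34] + [47] -> [34, 47]
  Merge: [10, 24] + [34, 47] -> [10, 24, 34, 47]
  Split: [45, 42, 16, 21] -> [45, 42] and [16, 21]
    Split: [45, 42] -> [45] and [42]
    Merge: [45] + [42] -> [42, 45]
    Split: [16, 21] -> [16] and [21]
    Merge: [16] + [21] -> [16, 21]
  Merge: [42, 45] + [16, 21] -> [16, 21, 42, 45]
Merge: [10, 24, 34, 47] + [16, 21, 42, 45] -> [10, 16, 21, 24, 34, 42, 45, 47]

Final sorted array: [10, 16, 21, 24, 34, 42, 45, 47]

The merge sort proceeds by recursively splitting the array and merging sorted halves.
After all merges, the sorted array is [10, 16, 21, 24, 34, 42, 45, 47].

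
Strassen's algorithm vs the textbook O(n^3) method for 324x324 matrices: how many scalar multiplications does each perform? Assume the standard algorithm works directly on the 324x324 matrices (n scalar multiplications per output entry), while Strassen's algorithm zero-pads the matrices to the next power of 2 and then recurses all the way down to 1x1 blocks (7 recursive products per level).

Matrix multiplication for 324x324 matrices:

Strassen's algorithm requires power-of-2 dimensions. Pad 324x324 to 512x512 (next power of 2).

Standard algorithm: 324^3 = 34012224 multiplications
Strassen's algorithm: 7^(log2(512)) = 7^9 = 40353607 multiplications
Difference: 34012224 - 40353607 = -6341383 (Strassen uses MORE here due to padding overhead — for small or just-over-power-of-2 n, padding can outweigh the per-level savings)

Standard: 34012224 multiplications (324^3). Strassen: 40353607 multiplications (7^9, after padding to 512x512). Strassen reduces 8 recursive multiplications to 7 at each level.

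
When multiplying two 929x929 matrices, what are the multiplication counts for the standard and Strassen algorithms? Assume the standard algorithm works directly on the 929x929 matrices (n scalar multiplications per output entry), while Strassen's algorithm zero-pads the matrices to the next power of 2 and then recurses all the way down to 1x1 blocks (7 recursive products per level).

Matrix multiplication for 929x929 matrices:

Strassen's algorithm requires power-of-2 dimensions. Pad 929x929 to 1024x1024 (next power of 2).

Standard algorithm: 929^3 = 801765089 multiplications
Strassen's algorithm: 7^(log2(1024)) = 7^10 = 282475249 multiplications
Savings: 801765089 - 282475249 = 519289840 multiplications

Standard: 801765089 multiplications (929^3). Strassen: 282475249 multiplications (7^10, after padding to 1024x1024). Strassen reduces 8 recursive multiplications to 7 at each level.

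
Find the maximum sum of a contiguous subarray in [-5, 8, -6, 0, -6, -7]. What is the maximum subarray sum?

Using Kadane's algorithm on [-5, 8, -6, 0, -6, -7]:

Scanning through the array:
Position 1 (value 8): max_ending_here = 8, max_so_far = 8
Position 2 (value -6): max_ending_here = 2, max_so_far = 8
Position 3 (value 0): max_ending_here = 2, max_so_far = 8
Position 4 (value -6): max_ending_here = -4, max_so_far = 8
Position 5 (value -7): max_ending_here = -7, max_so_far = 8

Maximum subarray: [8]
Maximum sum: 8

The maximum subarray is [8] with sum 8. This subarray runs from index 1 to index 1.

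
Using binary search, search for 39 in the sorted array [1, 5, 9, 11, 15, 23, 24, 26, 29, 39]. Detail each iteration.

Binary search for 39 in [1, 5, 9, 11, 15, 23, 24, 26, 29, 39]:

lo=0, hi=9, mid=4, arr[mid]=15 -> 15 < 39, search right half
lo=5, hi=9, mid=7, arr[mid]=26 -> 26 < 39, search right half
lo=8, hi=9, mid=8, arr[mid]=29 -> 29 < 39, search right half
lo=9, hi=9, mid=9, arr[mid]=39 -> Found target at index 9!

Binary search finds 39 at index 9 after 4 comparisons. The search repeatedly halves the search space by comparing with the middle element.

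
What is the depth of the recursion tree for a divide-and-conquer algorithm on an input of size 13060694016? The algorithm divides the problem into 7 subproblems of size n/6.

For divide and conquer with division factor 6:

Problem sizes at each level:
Level 0: 13060694016
Level 1: 2176782336
Level 2: 362797056
Level 3: 60466176
Level 4: 10077696
Level 5: 1679616
Level 6: 279936
Level 7: 46656
Level 8: 7776
Level 9: 1296
Level 10: 216
Level 11: 36
Level 12: 6
Level 13: 1

The root is level 0 and the size-1 base case is level 13 (the tree spans levels 0 through 13, i.e. 14 levels counting the root), so the depth is the number of divisions: log_6(13060694016) = 13

The recursion tree depth is log_6(13060694016) = 13. At each level, the problem size is divided by 6, so it takes 13 divisions to reduce to a base case of size 1. The algorithm makes 7 recursive calls at each level.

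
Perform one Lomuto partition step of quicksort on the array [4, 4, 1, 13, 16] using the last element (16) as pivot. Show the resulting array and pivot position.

Lomuto partition with pivot = 16:

Initial array: [4, 4, 1, 13, 16]

arr[0]=4 <= 16: swap with position 0, array becomes [4, 4, 1, 13, 16]
arr[1]=4 <= 16: swap with position 1, array becomes [4, 4, 1, 13, 16]
arr[2]=1 <= 16: swap with position 2, array becomes [4, 4, 1, 13, 16]
arr[3]=13 <= 16: swap with position 3, array becomes [4, 4, 1, 13, 16]

Place pivot at position 4: [4, 4, 1, 13, 16]
Pivot position: 4

After partitioning with pivot 16, the array becomes [4, 4, 1, 13, 16]. The pivot is placed at index 4. All elements to the left of the pivot are <= 16, and all elements to the right are > 16.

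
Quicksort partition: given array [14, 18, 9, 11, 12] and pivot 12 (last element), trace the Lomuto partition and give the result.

Lomuto partition with pivot = 12:

Initial array: [14, 18, 9, 11, 12]

arr[0]=14 > 12: no swap
arr[1]=18 > 12: no swap
arr[2]=9 <= 12: swap with position 0, array becomes [9, 18, 14, 11, 12]
arr[3]=11 <= 12: swap with position 1, array becomes [9, 11, 14, 18, 12]

Place pivot at position 2: [9, 11, 12, 18, 14]
Pivot position: 2

After partitioning with pivot 12, the array becomes [9, 11, 12, 18, 14]. The pivot is placed at index 2. All elements to the left of the pivot are <= 12, and all elements to the right are > 12.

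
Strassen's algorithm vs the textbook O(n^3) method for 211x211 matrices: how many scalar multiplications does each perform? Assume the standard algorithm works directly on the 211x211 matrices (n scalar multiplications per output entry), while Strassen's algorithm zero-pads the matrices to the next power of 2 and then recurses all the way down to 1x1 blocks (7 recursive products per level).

Matrix multiplication for 211x211 matrices:

Strassen's algorithm requires power-of-2 dimensions. Pad 211x211 to 256x256 (next power of 2).

Standard algorithm: 211^3 = 9393931 multiplications
Strassen's algorithm: 7^(log2(256)) = 7^8 = 5764801 multiplications
Savings: 9393931 - 5764801 = 3629130 multiplications

Standard: 9393931 multiplications (211^3). Strassen: 5764801 multiplications (7^8, after padding to 256x256). Strassen reduces 8 recursive multiplications to 7 at each level.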